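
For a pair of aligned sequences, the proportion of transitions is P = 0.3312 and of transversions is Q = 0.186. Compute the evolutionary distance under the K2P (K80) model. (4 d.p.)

1.0596

Under the Kimura two-parameter model, d = −½ ln(1 − 2P − Q) − ¼ ln(1 − 2Q).
1 − 2P − Q = 0.1516, giving −½ ln(0.1516) = 0.943255.
1 − 2Q = 0.628, giving −¼ ln(0.628) = 0.116304.
d = 0.943255 + 0.116304 = 1.059559.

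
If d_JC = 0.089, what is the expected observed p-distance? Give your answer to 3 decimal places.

p = (3/4)(1 − e^(−4d/3)) = 0.75 × (1 − e^(-0.118667)) = 0.75 × (1 − 0.888103) = 0.083923.

0.084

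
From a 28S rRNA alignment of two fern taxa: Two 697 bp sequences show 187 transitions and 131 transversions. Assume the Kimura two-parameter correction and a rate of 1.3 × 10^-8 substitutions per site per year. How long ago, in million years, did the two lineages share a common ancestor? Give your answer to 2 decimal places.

P = 187/697 ≈ 0.268293 and Q = 131/697 ≈ 0.187948.
Under the Kimura two-parameter model, d = −½ ln(1 − 2P − Q) − ¼ ln(1 − 2Q).
1 − 2P − Q = 0.275466, giving −½ ln(0.275466) = 0.644646.
1 − 2Q = 0.624104, giving −¼ ln(0.624104) = 0.117860.
d = 0.644646 + 0.117860 = 0.762506.
Under a molecular clock d = 2μt, so t = d/(2μ) = 0.762506 / (2 × 1.3 × 10^-8) = 29.33 million years.

29.33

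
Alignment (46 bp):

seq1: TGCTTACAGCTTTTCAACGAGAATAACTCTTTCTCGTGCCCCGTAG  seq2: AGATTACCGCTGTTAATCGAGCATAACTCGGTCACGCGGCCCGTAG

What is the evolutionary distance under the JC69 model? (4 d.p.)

The sequences differ at 12 of 46 sites, so p = 12/46 ≈ 0.26087.
d = −(3/4) ln(1 − 4p/3) = −0.75 ln(1 − 0.347827) = −0.75 ln(0.652173)
  = −0.75 × (-0.427445) = 0.320584 substitutions/site.

0.3206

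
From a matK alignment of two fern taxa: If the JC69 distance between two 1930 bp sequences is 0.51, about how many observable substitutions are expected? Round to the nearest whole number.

714

Invert JC69: p = (3/4)(1 − e^(−4d/3)) = 0.75 × (1 − e^(-0.68)) = 0.75 × (1 − 0.506617) = 0.370037.
Expected differing sites = pL ≈ 0.370037 × 1930 = 714.17141 ≈ 714.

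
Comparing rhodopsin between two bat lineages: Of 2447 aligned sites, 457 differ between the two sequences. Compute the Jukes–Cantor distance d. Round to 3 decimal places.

p = 457/2447 ≈ 0.186759.
d = −(3/4) ln(1 − 4p/3) = −0.75 ln(1 − 0.249012) = −0.75 ln(0.750988)
  = −0.75 × (-0.286366) = 0.214775 substitutions/site.

0.215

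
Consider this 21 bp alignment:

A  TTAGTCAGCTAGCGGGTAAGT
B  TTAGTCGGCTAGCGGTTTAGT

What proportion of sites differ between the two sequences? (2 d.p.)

0.14

The sequences differ at 3 of 21 positions (sites 7, 16, 18).
p = 3/21 = 0.142857… ≈ 0.14 (to 2 d.p.).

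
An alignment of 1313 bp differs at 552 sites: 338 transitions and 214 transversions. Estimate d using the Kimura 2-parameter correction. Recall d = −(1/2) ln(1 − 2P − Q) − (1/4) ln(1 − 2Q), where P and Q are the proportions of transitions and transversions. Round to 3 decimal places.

0.665

P = 338/1313 ≈ 0.257426 and Q = 214/1313 ≈ 0.162986.
Under the Kimura two-parameter model, d = −½ ln(1 − 2P − Q) − ¼ ln(1 − 2Q).
1 − 2P − Q = 0.322162, giving −½ ln(0.322162) = 0.566350.
1 − 2Q = 0.674028, giving −¼ ln(0.674028) = 0.098621.
d = 0.566350 + 0.098621 = 0.664971.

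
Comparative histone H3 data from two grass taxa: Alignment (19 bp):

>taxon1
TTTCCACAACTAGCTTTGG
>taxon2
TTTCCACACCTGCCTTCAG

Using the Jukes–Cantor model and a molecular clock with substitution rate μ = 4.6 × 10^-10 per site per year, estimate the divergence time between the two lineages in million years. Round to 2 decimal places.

352.28

The sequences differ at 5 of 19 sites (9, 12, 13, 17, 18), so p = 5/19 ≈ 0.263158.
d = −(3/4) ln(1 − 4p/3) = −0.75 ln(1 − 0.350877) = −0.75 ln(0.649123)
  = −0.75 × (-0.432133) = 0.324100 substitutions/site.
Under a molecular clock d = 2μt, so t = d/(2μ) = 0.324100 / (2 × 4.6 × 10^-10) = 352.28 million years.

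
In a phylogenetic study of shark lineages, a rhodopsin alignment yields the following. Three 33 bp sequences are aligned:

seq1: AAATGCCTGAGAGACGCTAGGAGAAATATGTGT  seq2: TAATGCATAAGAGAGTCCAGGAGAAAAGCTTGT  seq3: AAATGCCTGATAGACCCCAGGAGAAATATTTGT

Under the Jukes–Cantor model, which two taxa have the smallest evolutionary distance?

seq1 and seq3

seq1–seq2: 10/33 differ, p = 0.303, d = 0.388.
seq1–seq3: 4/33 differ, p = 0.121, d = 0.132.
seq2–seq3: 9/33 differ, p = 0.273, d = 0.339.
The smallest distance is between seq1 and seq3.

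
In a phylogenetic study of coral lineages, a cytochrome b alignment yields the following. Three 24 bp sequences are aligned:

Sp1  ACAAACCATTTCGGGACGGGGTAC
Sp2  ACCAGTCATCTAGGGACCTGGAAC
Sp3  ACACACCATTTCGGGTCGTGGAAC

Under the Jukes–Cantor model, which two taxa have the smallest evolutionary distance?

Sp1–Sp2: 8/24 differ, p = 0.333, d = 0.441.
Sp1–Sp3: 4/24 differ, p = 0.167, d = 0.188.
Sp2–Sp3: 8/24 differ, p = 0.333, d = 0.441.
The smallest distance is between Sp1 and Sp3.

Sp1 and Sp3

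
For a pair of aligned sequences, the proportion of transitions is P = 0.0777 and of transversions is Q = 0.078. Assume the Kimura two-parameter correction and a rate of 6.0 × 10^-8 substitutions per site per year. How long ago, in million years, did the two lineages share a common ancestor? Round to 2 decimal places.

1.46

Under the Kimura two-parameter model, d = −½ ln(1 − 2P − Q) − ¼ ln(1 − 2Q).
1 − 2P − Q = 0.7666, giving −½ ln(0.7666) = 0.132895.
1 − 2Q = 0.844, giving −¼ ln(0.844) = 0.042401.
d = 0.132895 + 0.042401 = 0.175296.
Under a molecular clock d = 2μt, so t = d/(2μ) = 0.175296 / (2 × 6.0 × 10^-8) = 1.46 million years.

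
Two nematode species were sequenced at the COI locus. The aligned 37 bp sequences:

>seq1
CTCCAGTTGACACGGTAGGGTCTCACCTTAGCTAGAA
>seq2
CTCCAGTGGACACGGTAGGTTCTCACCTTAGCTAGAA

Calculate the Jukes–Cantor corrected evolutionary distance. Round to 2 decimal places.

The sequences differ at 2 of 37 sites (8, 20), so p = 2/37 ≈ 0.054054.
d = −(3/4) ln(1 − 4p/3) = −0.75 ln(1 − 0.072072) = −0.75 ln(0.927928)
  = −0.75 × (-0.074801) = 0.056101 substitutions/site.

0.06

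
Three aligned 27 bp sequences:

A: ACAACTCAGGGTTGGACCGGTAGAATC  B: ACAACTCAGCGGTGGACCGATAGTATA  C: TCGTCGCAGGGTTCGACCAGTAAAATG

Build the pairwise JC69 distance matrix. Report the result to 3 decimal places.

A–B: 5/27 sites differ → p ≈ 0.185185, d = −0.75 ln(1 − 0.246913) = 0.212681 ≈ 0.213.
A–C: 8/27 sites differ → p ≈ 0.296296, d = −0.75 ln(1 − 0.395061) = 0.376971 ≈ 0.377.
B–C: 12/27 sites differ → p ≈ 0.444444, d = −0.75 ln(1 − 0.592592) = 0.673455 ≈ 0.673.

d(A,B) = 0.213, d(A,C) = 0.377, d(B,C) = 0.673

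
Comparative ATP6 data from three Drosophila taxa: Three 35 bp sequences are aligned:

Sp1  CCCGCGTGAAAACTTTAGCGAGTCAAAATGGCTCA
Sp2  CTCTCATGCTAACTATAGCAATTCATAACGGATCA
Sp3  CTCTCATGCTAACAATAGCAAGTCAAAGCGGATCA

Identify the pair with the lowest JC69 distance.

Sp1–Sp2: 11/35 differ, p = 0.314, d = 0.407.
Sp1–Sp3: 11/35 differ, p = 0.314, d = 0.407.
Sp2–Sp3: 4/35 differ, p = 0.114, d = 0.124.
The smallest distance is between Sp2 and Sp3.

Sp2 and Sp3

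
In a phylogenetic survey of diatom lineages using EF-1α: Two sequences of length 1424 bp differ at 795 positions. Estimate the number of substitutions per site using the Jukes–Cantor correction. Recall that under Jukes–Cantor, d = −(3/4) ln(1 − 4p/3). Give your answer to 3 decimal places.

p = 795/1424 ≈ 0.558287.
d = −(3/4) ln(1 − 4p/3) = −0.75 ln(1 − 0.744383) = −0.75 ln(0.255617)
  = −0.75 × (-1.364075) = 1.023056 substitutions/site.

1.023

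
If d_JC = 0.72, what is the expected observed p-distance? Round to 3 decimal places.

p = (3/4)(1 − e^(−4d/3)) = 0.75 × (1 − e^(-0.96)) = 0.75 × (1 − 0.382893) = 0.462830.

0.463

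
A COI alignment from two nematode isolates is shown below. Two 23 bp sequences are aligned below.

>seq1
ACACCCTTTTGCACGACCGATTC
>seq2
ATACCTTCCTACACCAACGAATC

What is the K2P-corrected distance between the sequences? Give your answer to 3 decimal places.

0.492

Of 23 sites, 5 differences are transitions and 3 are transversions, so P = 5/23 ≈ 0.217391 and Q = 3/23 ≈ 0.130435.
Under the Kimura two-parameter model, d = −½ ln(1 − 2P − Q) − ¼ ln(1 − 2Q).
1 − 2P − Q = 0.434783, giving −½ ln(0.434783) = 0.416454.
1 − 2Q = 0.73913, giving −¼ ln(0.73913) = 0.075570.
d = 0.416454 + 0.075570 = 0.492024.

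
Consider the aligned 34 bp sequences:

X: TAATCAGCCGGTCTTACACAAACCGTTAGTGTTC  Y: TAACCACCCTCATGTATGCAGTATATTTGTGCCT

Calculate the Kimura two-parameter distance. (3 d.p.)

1.026

Of 34 sites, 10 differences are transitions and 8 are transversions, so P = 10/34 ≈ 0.294118 and Q = 8/34 ≈ 0.235294.
Under the Kimura two-parameter model, d = −½ ln(1 − 2P − Q) − ¼ ln(1 − 2Q).
1 − 2P − Q = 0.17647, giving −½ ln(0.17647) = 0.867302.
1 − 2Q = 0.529412, giving −¼ ln(0.529412) = 0.158997.
d = 0.867302 + 0.158997 = 1.026299.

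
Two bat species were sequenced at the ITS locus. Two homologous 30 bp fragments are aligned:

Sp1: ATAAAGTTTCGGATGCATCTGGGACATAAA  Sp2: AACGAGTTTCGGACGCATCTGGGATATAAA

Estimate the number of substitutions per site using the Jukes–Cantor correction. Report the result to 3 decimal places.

The sequences differ at 5 of 30 sites (2, 3, 4, 14, 25), so p = 5/30 ≈ 0.166667.
d = −(3/4) ln(1 − 4p/3) = −0.75 ln(1 − 0.222223) = −0.75 ln(0.777777)
  = −0.75 × (-0.251315) = 0.188486 substitutions/site.

0.188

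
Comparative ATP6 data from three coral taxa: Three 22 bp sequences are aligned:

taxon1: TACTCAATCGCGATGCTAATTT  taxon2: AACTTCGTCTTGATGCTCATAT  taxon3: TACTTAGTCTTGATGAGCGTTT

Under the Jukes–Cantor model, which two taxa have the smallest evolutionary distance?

taxon1–taxon2: 8/22 differ, p = 0.364, d = 0.497.
taxon1–taxon3: 8/22 differ, p = 0.364, d = 0.497.
taxon2–taxon3: 6/22 differ, p = 0.273, d = 0.339.
The smallest distance is between taxon2 and taxon3.

taxon2 and taxon3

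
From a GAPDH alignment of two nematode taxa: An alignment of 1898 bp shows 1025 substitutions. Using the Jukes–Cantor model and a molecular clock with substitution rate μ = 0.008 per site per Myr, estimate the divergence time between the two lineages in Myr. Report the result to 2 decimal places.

59.68

p = 1025/1898 ≈ 0.540042.
d = −(3/4) ln(1 − 4p/3) = −0.75 ln(1 − 0.720056) = −0.75 ln(0.279944)
  = −0.75 × (-1.273166) = 0.954875 substitutions/site.
Under a molecular clock d = 2μt, so t = d/(2μ) = 0.954875 / (2 × 0.008) = 59.68 Myr.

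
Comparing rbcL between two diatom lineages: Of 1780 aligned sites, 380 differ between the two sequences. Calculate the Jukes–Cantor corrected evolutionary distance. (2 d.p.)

0.25

p = 380/1780 ≈ 0.213483.
d = −(3/4) ln(1 − 4p/3) = −0.75 ln(1 − 0.284644) = −0.75 ln(0.715356)
  = −0.75 × (-0.334975) = 0.251231 substitutions/site.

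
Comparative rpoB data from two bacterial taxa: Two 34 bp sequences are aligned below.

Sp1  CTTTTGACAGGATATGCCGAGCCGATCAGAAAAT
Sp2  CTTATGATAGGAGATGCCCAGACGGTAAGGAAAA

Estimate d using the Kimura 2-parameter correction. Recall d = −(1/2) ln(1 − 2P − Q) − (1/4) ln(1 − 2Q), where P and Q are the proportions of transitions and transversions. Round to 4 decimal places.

0.3265

Of 34 sites, 3 differences are transitions and 6 are transversions, so P = 3/34 ≈ 0.088235 and Q = 6/34 ≈ 0.176471.
Under the Kimura two-parameter model, d = −½ ln(1 − 2P − Q) − ¼ ln(1 − 2Q).
1 − 2P − Q = 0.647059, giving −½ ln(0.647059) = 0.217659.
1 − 2Q = 0.647058, giving −¼ ln(0.647058) = 0.108830.
d = 0.217659 + 0.108830 = 0.326489.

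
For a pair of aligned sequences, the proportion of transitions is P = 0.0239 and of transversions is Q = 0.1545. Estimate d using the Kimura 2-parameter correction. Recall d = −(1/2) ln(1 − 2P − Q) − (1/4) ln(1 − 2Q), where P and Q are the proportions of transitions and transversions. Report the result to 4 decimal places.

Under the Kimura two-parameter model, d = −½ ln(1 − 2P − Q) − ¼ ln(1 − 2Q).
1 − 2P − Q = 0.7977, giving −½ ln(0.7977) = 0.113011.
1 − 2Q = 0.691, giving −¼ ln(0.691) = 0.092404.
d = 0.113011 + 0.092404 = 0.205415.

0.2054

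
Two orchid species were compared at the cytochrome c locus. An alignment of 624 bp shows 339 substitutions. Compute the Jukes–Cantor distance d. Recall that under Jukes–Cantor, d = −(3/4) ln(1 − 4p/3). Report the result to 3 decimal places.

0.966

p = 339/624 ≈ 0.543269.
d = −(3/4) ln(1 − 4p/3) = −0.75 ln(1 − 0.724359) = −0.75 ln(0.275641)
  = −0.75 × (-1.288656) = 0.966492 substitutions/site.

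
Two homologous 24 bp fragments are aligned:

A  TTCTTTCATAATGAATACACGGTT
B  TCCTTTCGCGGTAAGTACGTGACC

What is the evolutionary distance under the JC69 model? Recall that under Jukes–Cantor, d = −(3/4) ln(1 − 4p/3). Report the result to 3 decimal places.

0.824

The sequences differ at 12 of 24 sites, so p = 12/24 = 0.5.
d = −(3/4) ln(1 − 4p/3) = −0.75 ln(1 − 0.666667) = −0.75 ln(0.333333)
  = −0.75 × (-1.098613) = 0.823960 substitutions/site.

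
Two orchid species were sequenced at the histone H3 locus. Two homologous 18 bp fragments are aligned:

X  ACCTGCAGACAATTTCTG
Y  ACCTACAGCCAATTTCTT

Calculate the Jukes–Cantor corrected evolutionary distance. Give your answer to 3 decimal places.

The sequences differ at 3 of 18 sites (5, 9, 18), so p = 3/18 ≈ 0.166667.
d = −(3/4) ln(1 − 4p/3) = −0.75 ln(1 − 0.222223) = −0.75 ln(0.777777)
  = −0.75 × (-0.251315) = 0.188486 substitutions/site.

0.188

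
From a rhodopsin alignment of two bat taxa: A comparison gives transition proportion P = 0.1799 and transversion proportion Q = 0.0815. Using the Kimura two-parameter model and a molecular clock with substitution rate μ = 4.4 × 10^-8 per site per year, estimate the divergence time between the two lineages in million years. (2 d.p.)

3.81

Under the Kimura two-parameter model, d = −½ ln(1 − 2P − Q) − ¼ ln(1 − 2Q).
1 − 2P − Q = 0.5587, giving −½ ln(0.5587) = 0.291071.
1 − 2Q = 0.837, giving −¼ ln(0.837) = 0.044483.
d = 0.291071 + 0.044483 = 0.335554.
Under a molecular clock d = 2μt, so t = d/(2μ) = 0.335554 / (2 × 4.4 × 10^-8) = 3.81 million years.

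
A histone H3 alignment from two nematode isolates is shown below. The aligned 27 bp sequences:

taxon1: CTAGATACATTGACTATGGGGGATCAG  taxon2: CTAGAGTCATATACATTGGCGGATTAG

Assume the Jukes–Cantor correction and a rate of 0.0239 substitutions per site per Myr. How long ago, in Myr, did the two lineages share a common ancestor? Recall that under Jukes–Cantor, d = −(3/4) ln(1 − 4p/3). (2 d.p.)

7.89

The sequences differ at 8 of 27 sites (6, 7, 11, 12, 15, 16, 20, 25), so p = 8/27 ≈ 0.296296.
d = −(3/4) ln(1 − 4p/3) = −0.75 ln(1 − 0.395061) = −0.75 ln(0.604939)
  = −0.75 × (-0.502628) = 0.376971 substitutions/site.
Under a molecular clock d = 2μt, so t = d/(2μ) = 0.376971 / (2 × 0.0239) = 7.89 Myr.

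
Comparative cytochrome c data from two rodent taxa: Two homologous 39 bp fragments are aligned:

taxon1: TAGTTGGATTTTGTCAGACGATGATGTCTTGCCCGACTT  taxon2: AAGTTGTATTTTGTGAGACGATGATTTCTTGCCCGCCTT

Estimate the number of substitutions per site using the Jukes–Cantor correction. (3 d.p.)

0.141

The sequences differ at 5 of 39 sites (1, 7, 15, 26, 36), so p = 5/39 ≈ 0.128205.
d = −(3/4) ln(1 − 4p/3) = −0.75 ln(1 − 0.17094) = −0.75 ln(0.82906)
  = −0.75 × (-0.187463) = 0.140597 substitutions/site.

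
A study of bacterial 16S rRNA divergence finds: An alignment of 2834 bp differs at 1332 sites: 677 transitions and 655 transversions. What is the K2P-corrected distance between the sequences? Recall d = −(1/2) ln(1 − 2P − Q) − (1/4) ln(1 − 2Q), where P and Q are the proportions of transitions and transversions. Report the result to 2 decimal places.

P = 677/2834 ≈ 0.238885 and Q = 655/2834 ≈ 0.231122.
Under the Kimura two-parameter model, d = −½ ln(1 − 2P − Q) − ¼ ln(1 − 2Q).
1 − 2P − Q = 0.291108, giving −½ ln(0.291108) = 0.617030.
1 − 2Q = 0.537756, giving −¼ ln(0.537756) = 0.155088.
d = 0.617030 + 0.155088 = 0.772118.

0.77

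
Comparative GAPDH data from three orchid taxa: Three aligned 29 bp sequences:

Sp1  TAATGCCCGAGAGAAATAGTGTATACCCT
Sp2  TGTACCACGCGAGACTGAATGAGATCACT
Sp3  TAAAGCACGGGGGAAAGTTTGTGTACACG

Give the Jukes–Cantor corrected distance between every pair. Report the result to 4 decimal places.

Sp1–Sp2: 15/29 sites differ → p ≈ 0.517241, d = −0.75 ln(1 − 0.689655) = 0.877553 ≈ 0.8776.
Sp1–Sp3: 10/29 sites differ → p ≈ 0.344828, d = −0.75 ln(1 − 0.459771) = 0.461822 ≈ 0.4618.
Sp2–Sp3: 13/29 sites differ → p ≈ 0.448276, d = −0.75 ln(1 − 0.597701) = 0.682920 ≈ 0.6829.

d(Sp1,Sp2) = 0.8776, d(Sp1,Sp3) = 0.4618, d(Sp2,Sp3) = 0.6829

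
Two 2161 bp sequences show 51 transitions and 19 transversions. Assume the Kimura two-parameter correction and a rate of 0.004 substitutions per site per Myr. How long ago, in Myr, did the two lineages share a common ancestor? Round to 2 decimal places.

P = 51/2161 ≈ 0.0236 and Q = 19/2161 ≈ 0.008792.
Under the Kimura two-parameter model, d = −½ ln(1 − 2P − Q) − ¼ ln(1 − 2Q).
1 − 2P − Q = 0.944008, giving −½ ln(0.944008) = 0.028810.
1 − 2Q = 0.982416, giving −¼ ln(0.982416) = 0.004435.
d = 0.028810 + 0.004435 = 0.033245.
Under a molecular clock d = 2μt, so t = d/(2μ) = 0.033245 / (2 × 0.004) = 4.16 Myr.

4.16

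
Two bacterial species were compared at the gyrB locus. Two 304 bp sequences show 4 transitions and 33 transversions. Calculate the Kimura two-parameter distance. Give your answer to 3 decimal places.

0.134

P = 4/304 ≈ 0.013158 and Q = 33/304 ≈ 0.108553.
Under the Kimura two-parameter model, d = −½ ln(1 − 2P − Q) − ¼ ln(1 − 2Q).
1 − 2P − Q = 0.865131, giving −½ ln(0.865131) = 0.072437.
1 − 2Q = 0.782894, giving −¼ ln(0.782894) = 0.061189.
d = 0.072437 + 0.061189 = 0.133626.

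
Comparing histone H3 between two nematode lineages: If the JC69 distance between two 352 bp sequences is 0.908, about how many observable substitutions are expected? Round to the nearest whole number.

185

Invert JC69: p = (3/4)(1 − e^(−4d/3)) = 0.75 × (1 − e^(-1.210667)) = 0.75 × (1 − 0.297998) = 0.526502.
Expected differing sites = pL ≈ 0.526502 × 352 = 185.328704 ≈ 185.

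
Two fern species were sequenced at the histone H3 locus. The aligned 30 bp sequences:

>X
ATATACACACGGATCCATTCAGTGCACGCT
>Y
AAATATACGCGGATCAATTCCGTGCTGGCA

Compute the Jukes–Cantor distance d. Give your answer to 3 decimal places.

0.330

The sequences differ at 8 of 30 sites (2, 6, 9, 16, 21, 26, 27, 30), so p = 8/30 ≈ 0.266667.
d = −(3/4) ln(1 − 4p/3) = −0.75 ln(1 − 0.355556) = −0.75 ln(0.644444)
  = −0.75 × (-0.439367) = 0.329525 substitutions/site.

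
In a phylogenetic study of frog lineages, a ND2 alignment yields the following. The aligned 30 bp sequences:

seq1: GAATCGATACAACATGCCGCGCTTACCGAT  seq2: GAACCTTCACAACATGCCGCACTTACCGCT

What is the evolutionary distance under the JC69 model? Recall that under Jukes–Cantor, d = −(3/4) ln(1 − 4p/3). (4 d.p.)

The sequences differ at 6 of 30 sites (4, 6, 7, 8, 21, 29), so p = 6/30 = 0.2.
d = −(3/4) ln(1 − 4p/3) = −0.75 ln(1 − 0.266667) = −0.75 ln(0.733333)
  = −0.75 × (-0.310155) = 0.232616 substitutions/site.

0.2326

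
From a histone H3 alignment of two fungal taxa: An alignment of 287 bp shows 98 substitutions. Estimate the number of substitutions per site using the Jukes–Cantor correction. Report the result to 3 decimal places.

p = 98/287 ≈ 0.341463.
d = −(3/4) ln(1 − 4p/3) = −0.75 ln(1 − 0.455284) = −0.75 ln(0.544716)
  = −0.75 × (-0.607491) = 0.455618 substitutions/site.

0.456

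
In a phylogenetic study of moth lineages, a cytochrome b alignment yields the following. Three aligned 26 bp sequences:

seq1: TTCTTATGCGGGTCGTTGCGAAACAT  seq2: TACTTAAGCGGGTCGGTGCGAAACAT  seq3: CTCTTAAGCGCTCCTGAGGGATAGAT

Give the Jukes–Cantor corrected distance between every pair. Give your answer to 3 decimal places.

d(seq1,seq2) = 0.125, d(seq1,seq3) = 0.623, d(seq2,seq3) = 0.539

seq1–seq2: 3/26 sites differ → p ≈ 0.115385, d = −0.75 ln(1 − 0.153847) = 0.125291 ≈ 0.125.
seq1–seq3: 11/26 sites differ → p ≈ 0.423077, d = −0.75 ln(1 − 0.564103) = 0.622762 ≈ 0.623.
seq2–seq3: 10/26 sites differ → p ≈ 0.384615, d = −0.75 ln(1 − 0.51282) = 0.539341 ≈ 0.539.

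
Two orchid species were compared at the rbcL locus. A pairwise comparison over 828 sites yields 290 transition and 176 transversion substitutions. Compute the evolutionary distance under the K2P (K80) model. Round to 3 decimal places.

P = 290/828 ≈ 0.350242 and Q = 176/828 ≈ 0.21256.
Under the Kimura two-parameter model, d = −½ ln(1 − 2P − Q) − ¼ ln(1 − 2Q).
1 − 2P − Q = 0.086956, giving −½ ln(0.086956) = 1.221177.
1 − 2Q = 0.57488, giving −¼ ln(0.57488) = 0.138398.
d = 1.221177 + 0.138398 = 1.359575.

1.360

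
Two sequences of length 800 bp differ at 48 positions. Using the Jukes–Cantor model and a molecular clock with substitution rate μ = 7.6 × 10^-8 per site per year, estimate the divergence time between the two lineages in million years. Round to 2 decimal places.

p = 48/800 = 0.06.
d = −(3/4) ln(1 − 4p/3) = −0.75 ln(1 − 0.08) = −0.75 ln(0.92)
  = −0.75 × (-0.083382) = 0.062537 substitutions/site.
Under a molecular clock d = 2μt, so t = d/(2μ) = 0.062537 / (2 × 7.6 × 10^-8) = 0.41 million years.

0.41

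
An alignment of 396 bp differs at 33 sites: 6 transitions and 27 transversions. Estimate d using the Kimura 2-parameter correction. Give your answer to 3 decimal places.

0.088

P = 6/396 ≈ 0.015152 and Q = 27/396 ≈ 0.068182.
Under the Kimura two-parameter model, d = −½ ln(1 − 2P − Q) − ¼ ln(1 − 2Q).
1 − 2P − Q = 0.901514, giving −½ ln(0.901514) = 0.051840.
1 − 2Q = 0.863636, giving −¼ ln(0.863636) = 0.036651.
d = 0.051840 + 0.036651 = 0.088491.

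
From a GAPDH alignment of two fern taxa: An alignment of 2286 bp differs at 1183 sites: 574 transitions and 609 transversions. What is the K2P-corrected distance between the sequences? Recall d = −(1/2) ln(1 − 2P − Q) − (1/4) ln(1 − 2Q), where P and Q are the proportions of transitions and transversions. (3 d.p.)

P = 574/2286 ≈ 0.251094 and Q = 609/2286 ≈ 0.266404.
Under the Kimura two-parameter model, d = −½ ln(1 − 2P − Q) − ¼ ln(1 − 2Q).
1 − 2P − Q = 0.231408, giving −½ ln(0.231408) = 0.731786.
1 − 2Q = 0.467192, giving −¼ ln(0.467192) = 0.190254.
d = 0.731786 + 0.190254 = 0.922040.

0.922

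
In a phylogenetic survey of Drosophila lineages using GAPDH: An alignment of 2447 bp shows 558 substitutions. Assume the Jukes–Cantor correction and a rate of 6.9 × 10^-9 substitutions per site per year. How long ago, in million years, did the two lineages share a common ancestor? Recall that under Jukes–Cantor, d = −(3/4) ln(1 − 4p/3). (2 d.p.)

p = 558/2447 ≈ 0.228034.
d = −(3/4) ln(1 − 4p/3) = −0.75 ln(1 − 0.304045) = −0.75 ln(0.695955)
  = −0.75 × (-0.362470) = 0.271853 substitutions/site.
Under a molecular clock d = 2μt, so t = d/(2μ) = 0.271853 / (2 × 6.9 × 10^-9) = 19.70 million years.

19.70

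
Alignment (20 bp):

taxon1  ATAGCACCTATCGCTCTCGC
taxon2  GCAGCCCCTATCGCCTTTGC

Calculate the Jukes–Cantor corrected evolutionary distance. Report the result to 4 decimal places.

The sequences differ at 6 of 20 sites (1, 2, 6, 15, 16, 18), so p = 6/20 = 0.3.
d = −(3/4) ln(1 − 4p/3) = −0.75 ln(1 − 0.4) = −0.75 ln(0.6)
  = −0.75 × (-0.510826) = 0.383120 substitutions/site.

0.3831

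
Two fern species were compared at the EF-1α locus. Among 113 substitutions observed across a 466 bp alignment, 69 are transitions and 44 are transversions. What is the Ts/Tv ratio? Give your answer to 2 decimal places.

R = 69/44 = 1.568181… ≈ 1.57 (to 2 d.p.).

1.57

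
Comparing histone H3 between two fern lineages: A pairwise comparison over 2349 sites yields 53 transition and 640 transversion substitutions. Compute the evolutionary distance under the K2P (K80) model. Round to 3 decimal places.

P = 53/2349 ≈ 0.022563 and Q = 640/2349 ≈ 0.272456.
Under the Kimura two-parameter model, d = −½ ln(1 − 2P − Q) − ¼ ln(1 − 2Q).
1 − 2P − Q = 0.682418, giving −½ ln(0.682418) = 0.191056.
1 − 2Q = 0.455088, giving −¼ ln(0.455088) = 0.196816.
d = 0.191056 + 0.196816 = 0.387872.

0.388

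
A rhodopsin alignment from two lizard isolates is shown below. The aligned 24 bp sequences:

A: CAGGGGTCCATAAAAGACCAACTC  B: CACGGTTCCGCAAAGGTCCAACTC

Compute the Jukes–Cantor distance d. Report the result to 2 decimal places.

The sequences differ at 6 of 24 sites (3, 6, 10, 11, 15, 17), so p = 6/24 = 0.25.
d = −(3/4) ln(1 − 4p/3) = −0.75 ln(1 − 0.333333) = −0.75 ln(0.666667)
  = −0.75 × (-0.405465) = 0.304099 substitutions/site.

0.30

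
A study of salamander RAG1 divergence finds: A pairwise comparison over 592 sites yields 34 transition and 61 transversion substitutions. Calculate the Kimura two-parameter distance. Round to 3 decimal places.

0.181

P = 34/592 ≈ 0.057432 and Q = 61/592 ≈ 0.103041.
Under the Kimura two-parameter model, d = −½ ln(1 − 2P − Q) − ¼ ln(1 − 2Q).
1 − 2P − Q = 0.782095, giving −½ ln(0.782095) = 0.122890.
1 − 2Q = 0.793918, giving −¼ ln(0.793918) = 0.057694.
d = 0.122890 + 0.057694 = 0.180584.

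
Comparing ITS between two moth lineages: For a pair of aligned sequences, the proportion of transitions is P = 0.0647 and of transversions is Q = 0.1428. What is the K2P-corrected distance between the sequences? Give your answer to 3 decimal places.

Under the Kimura two-parameter model, d = −½ ln(1 − 2P − Q) − ¼ ln(1 − 2Q).
1 − 2P − Q = 0.7278, giving −½ ln(0.7278) = 0.158864.
1 − 2Q = 0.7144, giving −¼ ln(0.7144) = 0.084078.
d = 0.158864 + 0.084078 = 0.242942.

0.243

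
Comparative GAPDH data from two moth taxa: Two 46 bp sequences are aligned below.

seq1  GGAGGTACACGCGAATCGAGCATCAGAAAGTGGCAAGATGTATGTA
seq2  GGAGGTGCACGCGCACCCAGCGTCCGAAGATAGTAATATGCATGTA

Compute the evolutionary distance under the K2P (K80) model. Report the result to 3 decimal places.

Of 46 sites, 8 differences are transitions and 4 are transversions, so P = 8/46 ≈ 0.173913 and Q = 4/46 ≈ 0.086957.
Under the Kimura two-parameter model, d = −½ ln(1 − 2P − Q) − ¼ ln(1 − 2Q).
1 − 2P − Q = 0.565217, giving −½ ln(0.565217) = 0.285273.
1 − 2Q = 0.826086, giving −¼ ln(0.826086) = 0.047764.
d = 0.285273 + 0.047764 = 0.333037.

0.333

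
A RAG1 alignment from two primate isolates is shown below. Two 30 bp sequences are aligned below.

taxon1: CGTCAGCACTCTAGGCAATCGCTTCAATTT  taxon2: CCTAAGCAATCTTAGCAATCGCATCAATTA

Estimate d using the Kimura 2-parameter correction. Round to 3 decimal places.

Of 30 sites, 1 differences are transitions and 6 are transversions, so P = 1/30 ≈ 0.033333 and Q = 6/30 = 0.2.
Under the Kimura two-parameter model, d = −½ ln(1 − 2P − Q) − ¼ ln(1 − 2Q).
1 − 2P − Q = 0.733334, giving −½ ln(0.733334) = 0.155077.
1 − 2Q = 0.6, giving −¼ ln(0.6) = 0.127706.
d = 0.155077 + 0.127706 = 0.282783.

0.283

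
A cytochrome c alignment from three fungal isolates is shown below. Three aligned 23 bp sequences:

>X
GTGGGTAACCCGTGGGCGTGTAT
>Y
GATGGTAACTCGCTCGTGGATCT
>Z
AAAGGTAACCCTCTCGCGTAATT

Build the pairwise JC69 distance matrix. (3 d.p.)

X–Y: 10/23 sites differ → p ≈ 0.434783, d = −0.75 ln(1 − 0.579711) = 0.650110 ≈ 0.650.
X–Z: 10/23 sites differ → p ≈ 0.434783, d = −0.75 ln(1 − 0.579711) = 0.650110 ≈ 0.650.
Y–Z: 8/23 sites differ → p ≈ 0.347826, d = −0.75 ln(1 − 0.463768) = 0.467391 ≈ 0.467.

d(X,Y) = 0.650, d(X,Z) = 0.650, d(Y,Z) = 0.467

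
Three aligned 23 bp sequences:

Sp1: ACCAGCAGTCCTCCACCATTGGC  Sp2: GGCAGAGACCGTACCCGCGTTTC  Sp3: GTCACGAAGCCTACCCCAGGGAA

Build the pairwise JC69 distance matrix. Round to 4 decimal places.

Sp1–Sp2: 14/23 sites differ → p ≈ 0.608696, d = −0.75 ln(1 − 0.811595) = 1.251871 ≈ 1.2519.
Sp1–Sp3: 12/23 sites differ → p ≈ 0.521739, d = −0.75 ln(1 − 0.695652) = 0.892188 ≈ 0.8922.
Sp2–Sp3: 12/23 sites differ → p ≈ 0.521739, d = −0.75 ln(1 − 0.695652) = 0.892188 ≈ 0.8922.

d(Sp1,Sp2) = 1.2519, d(Sp1,Sp3) = 0.8922, d(Sp2,Sp3) = 0.8922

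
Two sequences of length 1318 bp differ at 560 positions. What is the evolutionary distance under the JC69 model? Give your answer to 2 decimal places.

0.63

p = 560/1318 ≈ 0.424886.
d = −(3/4) ln(1 − 4p/3) = −0.75 ln(1 − 0.566515) = −0.75 ln(0.433485)
  = −0.75 × (-0.835898) = 0.626924 substitutions/site.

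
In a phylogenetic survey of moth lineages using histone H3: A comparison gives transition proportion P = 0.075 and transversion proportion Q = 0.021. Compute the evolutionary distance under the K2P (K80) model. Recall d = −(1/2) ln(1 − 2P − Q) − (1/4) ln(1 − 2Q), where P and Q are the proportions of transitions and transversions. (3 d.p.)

0.104

Under the Kimura two-parameter model, d = −½ ln(1 − 2P − Q) − ¼ ln(1 − 2Q).
1 − 2P − Q = 0.829, giving −½ ln(0.829) = 0.093768.
1 − 2Q = 0.958, giving −¼ ln(0.958) = 0.010727.
d = 0.093768 + 0.010727 = 0.104495.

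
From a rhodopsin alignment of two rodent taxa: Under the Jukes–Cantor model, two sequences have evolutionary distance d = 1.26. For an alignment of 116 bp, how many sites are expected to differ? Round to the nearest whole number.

Invert JC69: p = (3/4)(1 − e^(−4d/3)) = 0.75 × (1 − e^(-1.68)) = 0.75 × (1 − 0.186374) = 0.610220.
Expected differing sites = pL ≈ 0.610220 × 116 = 70.78552 ≈ 71.

71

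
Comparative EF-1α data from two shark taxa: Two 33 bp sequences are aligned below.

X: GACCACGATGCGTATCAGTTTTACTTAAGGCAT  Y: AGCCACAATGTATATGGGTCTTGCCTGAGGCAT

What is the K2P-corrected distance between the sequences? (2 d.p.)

Of 33 sites, 10 differences are transitions and 1 are transversions, so P = 10/33 ≈ 0.30303 and Q = 1/33 ≈ 0.030303.
Under the Kimura two-parameter model, d = −½ ln(1 − 2P − Q) − ¼ ln(1 − 2Q).
1 − 2P − Q = 0.363637, giving −½ ln(0.363637) = 0.505800.
1 − 2Q = 0.939394, giving −¼ ln(0.939394) = 0.015630.
d = 0.505800 + 0.015630 = 0.521430.

0.52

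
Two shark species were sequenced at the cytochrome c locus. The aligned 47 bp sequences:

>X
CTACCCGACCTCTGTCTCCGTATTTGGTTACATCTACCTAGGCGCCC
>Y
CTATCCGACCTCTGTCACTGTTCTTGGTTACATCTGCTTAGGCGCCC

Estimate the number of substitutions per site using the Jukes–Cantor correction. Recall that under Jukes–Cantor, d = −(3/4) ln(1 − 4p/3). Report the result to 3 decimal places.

0.166

The sequences differ at 7 of 47 sites (4, 17, 19, 22, 23, 36, 38), so p = 7/47 ≈ 0.148936.
d = −(3/4) ln(1 − 4p/3) = −0.75 ln(1 − 0.198581) = −0.75 ln(0.801419)
  = −0.75 × (-0.221371) = 0.166028 substitutions/site.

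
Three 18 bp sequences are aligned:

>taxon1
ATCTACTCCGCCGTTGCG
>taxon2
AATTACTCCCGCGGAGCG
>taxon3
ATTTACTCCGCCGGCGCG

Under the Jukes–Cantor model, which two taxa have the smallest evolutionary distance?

taxon1–taxon2: 6/18 differ, p = 0.333, d = 0.441.
taxon1–taxon3: 3/18 differ, p = 0.167, d = 0.188.
taxon2–taxon3: 4/18 differ, p = 0.222, d = 0.264.
The smallest distance is between taxon1 and taxon3.

taxon1 and taxon3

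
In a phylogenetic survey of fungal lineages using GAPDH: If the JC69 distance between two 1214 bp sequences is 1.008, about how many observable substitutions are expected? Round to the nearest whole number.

673

Invert JC69: p = (3/4)(1 − e^(−4d/3)) = 0.75 × (1 − e^(-1.344)) = 0.75 × (1 − 0.260800) = 0.554400.
Expected differing sites = pL ≈ 0.554400 × 1214 = 673.0416 ≈ 673.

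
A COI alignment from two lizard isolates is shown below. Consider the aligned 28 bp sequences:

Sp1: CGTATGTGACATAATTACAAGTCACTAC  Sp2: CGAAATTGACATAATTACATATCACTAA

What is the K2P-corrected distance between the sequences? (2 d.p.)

Of 28 sites, 1 differences are transitions and 5 are transversions, so P = 1/28 ≈ 0.035714 and Q = 5/28 ≈ 0.178571.
Under the Kimura two-parameter model, d = −½ ln(1 − 2P − Q) − ¼ ln(1 − 2Q).
1 − 2P − Q = 0.750001, giving −½ ln(0.750001) = 0.143840.
1 − 2Q = 0.642858, giving −¼ ln(0.642858) = 0.110458.
d = 0.143840 + 0.110458 = 0.254298.

0.25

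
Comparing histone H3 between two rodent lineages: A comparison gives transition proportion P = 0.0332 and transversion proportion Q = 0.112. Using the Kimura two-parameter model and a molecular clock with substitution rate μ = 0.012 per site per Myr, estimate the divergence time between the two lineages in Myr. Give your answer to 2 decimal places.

6.74

Under the Kimura two-parameter model, d = −½ ln(1 − 2P − Q) − ¼ ln(1 − 2Q).
1 − 2P − Q = 0.8216, giving −½ ln(0.8216) = 0.098251.
1 − 2Q = 0.776, giving −¼ ln(0.776) = 0.063401.
d = 0.098251 + 0.063401 = 0.161652.
Under a molecular clock d = 2μt, so t = d/(2μ) = 0.161652 / (2 × 0.012) = 6.74 Myr.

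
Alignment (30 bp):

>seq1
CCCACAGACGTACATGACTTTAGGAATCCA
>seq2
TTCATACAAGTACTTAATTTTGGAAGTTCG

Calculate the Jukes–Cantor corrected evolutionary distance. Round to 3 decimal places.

0.647

The sequences differ at 13 of 30 sites, so p = 13/30 ≈ 0.433333.
d = −(3/4) ln(1 − 4p/3) = −0.75 ln(1 − 0.577777) = −0.75 ln(0.422223)
  = −0.75 × (-0.862222) = 0.646667 substitutions/site.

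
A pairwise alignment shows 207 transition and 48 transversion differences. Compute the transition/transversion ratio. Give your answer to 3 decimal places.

R = 207/48 = 4.3125 ≈ 4.313 (to 3 d.p.).

4.313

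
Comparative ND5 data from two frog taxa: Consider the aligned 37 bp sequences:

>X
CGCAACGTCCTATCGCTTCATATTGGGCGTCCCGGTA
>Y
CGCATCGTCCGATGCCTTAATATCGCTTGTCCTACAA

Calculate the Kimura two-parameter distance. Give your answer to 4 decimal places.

0.4742

Of 37 sites, 4 differences are transitions and 9 are transversions, so P = 4/37 ≈ 0.108108 and Q = 9/37 ≈ 0.243243.
Under the Kimura two-parameter model, d = −½ ln(1 − 2P − Q) − ¼ ln(1 − 2Q).
1 − 2P − Q = 0.540541, giving −½ ln(0.540541) = 0.307592.
1 − 2Q = 0.513514, giving −¼ ln(0.513514) = 0.166619.
d = 0.307592 + 0.166619 = 0.474211.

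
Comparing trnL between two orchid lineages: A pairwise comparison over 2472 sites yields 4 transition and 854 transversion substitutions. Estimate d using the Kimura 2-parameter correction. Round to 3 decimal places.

P = 4/2472 ≈ 0.001618 and Q = 854/2472 ≈ 0.345469.
Under the Kimura two-parameter model, d = −½ ln(1 − 2P − Q) − ¼ ln(1 − 2Q).
1 − 2P − Q = 0.651295, giving −½ ln(0.651295) = 0.214396.
1 − 2Q = 0.309062, giving −¼ ln(0.309062) = 0.293553.
d = 0.214396 + 0.293553 = 0.507949.

0.508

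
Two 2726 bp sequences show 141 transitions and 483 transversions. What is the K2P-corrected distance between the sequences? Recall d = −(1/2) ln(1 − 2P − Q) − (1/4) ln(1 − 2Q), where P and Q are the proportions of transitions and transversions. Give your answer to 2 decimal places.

P = 141/2726 ≈ 0.051724 and Q = 483/2726 ≈ 0.177183.
Under the Kimura two-parameter model, d = −½ ln(1 − 2P − Q) − ¼ ln(1 − 2Q).
1 − 2P − Q = 0.719369, giving −½ ln(0.719369) = 0.164690.
1 − 2Q = 0.645634, giving −¼ ln(0.645634) = 0.109381.
d = 0.164690 + 0.109381 = 0.274071.

0.27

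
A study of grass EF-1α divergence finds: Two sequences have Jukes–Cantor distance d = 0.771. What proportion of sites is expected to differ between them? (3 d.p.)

0.482

p = (3/4)(1 − e^(−4d/3)) = 0.75 × (1 − e^(-1.028)) = 0.75 × (1 − 0.357722) = 0.481709.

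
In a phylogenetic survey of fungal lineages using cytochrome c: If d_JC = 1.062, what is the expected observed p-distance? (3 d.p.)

p = (3/4)(1 − e^(−4d/3)) = 0.75 × (1 − e^(-1.416)) = 0.75 × (1 − 0.242683) = 0.567988.

0.568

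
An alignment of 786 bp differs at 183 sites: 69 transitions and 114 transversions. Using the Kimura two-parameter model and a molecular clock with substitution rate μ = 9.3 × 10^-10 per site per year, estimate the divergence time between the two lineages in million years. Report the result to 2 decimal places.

149.96

P = 69/786 ≈ 0.087786 and Q = 114/786 ≈ 0.145038.
Under the Kimura two-parameter model, d = −½ ln(1 − 2P − Q) − ¼ ln(1 − 2Q).
1 − 2P − Q = 0.67939, giving −½ ln(0.67939) = 0.193280.
1 − 2Q = 0.709924, giving −¼ ln(0.709924) = 0.085649.
d = 0.193280 + 0.085649 = 0.278929.
Under a molecular clock d = 2μt, so t = d/(2μ) = 0.278929 / (2 × 9.3 × 10^-10) = 149.96 million years.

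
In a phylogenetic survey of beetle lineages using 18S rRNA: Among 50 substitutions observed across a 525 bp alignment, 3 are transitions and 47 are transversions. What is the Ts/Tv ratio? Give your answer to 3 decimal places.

R = 3/47 = 0.063829… ≈ 0.064 (to 3 d.p.).

0.064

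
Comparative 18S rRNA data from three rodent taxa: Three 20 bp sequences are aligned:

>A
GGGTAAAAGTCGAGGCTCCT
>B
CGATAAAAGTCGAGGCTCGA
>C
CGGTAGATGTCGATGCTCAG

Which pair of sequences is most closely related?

A and B

A–B: 4/20 differ, p = 0.200, d = 0.233.
A–C: 6/20 differ, p = 0.300, d = 0.383.
B–C: 6/20 differ, p = 0.300, d = 0.383.
The smallest distance is between A and B.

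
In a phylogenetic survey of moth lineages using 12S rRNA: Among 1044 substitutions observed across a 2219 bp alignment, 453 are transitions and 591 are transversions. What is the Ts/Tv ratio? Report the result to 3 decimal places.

0.766

R = 453/591 = 0.766497… ≈ 0.766 (to 3 d.p.).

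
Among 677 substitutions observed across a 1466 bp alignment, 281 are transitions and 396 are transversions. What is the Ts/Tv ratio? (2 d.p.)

0.71

R = 281/396 = 0.709595… ≈ 0.71 (to 2 d.p.).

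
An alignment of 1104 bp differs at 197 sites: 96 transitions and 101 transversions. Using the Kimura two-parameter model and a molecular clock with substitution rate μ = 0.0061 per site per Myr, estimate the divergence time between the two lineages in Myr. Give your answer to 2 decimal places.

P = 96/1104 ≈ 0.086957 and Q = 101/1104 ≈ 0.091486.
Under the Kimura two-parameter model, d = −½ ln(1 − 2P − Q) − ¼ ln(1 − 2Q).
1 − 2P − Q = 0.7346, giving −½ ln(0.7346) = 0.154215.
1 − 2Q = 0.817028, giving −¼ ln(0.817028) = 0.050520.
d = 0.154215 + 0.050520 = 0.204735.
Under a molecular clock d = 2μt, so t = d/(2μ) = 0.204735 / (2 × 0.0061) = 16.78 Myr.

16.78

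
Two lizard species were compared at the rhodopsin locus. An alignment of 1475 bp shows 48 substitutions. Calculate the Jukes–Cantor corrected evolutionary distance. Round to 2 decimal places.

0.03

p = 48/1475 ≈ 0.032542.
d = −(3/4) ln(1 − 4p/3) = −0.75 ln(1 − 0.043389) = −0.75 ln(0.956611)
  = −0.75 × (-0.044358) = 0.033269 substitutions/site.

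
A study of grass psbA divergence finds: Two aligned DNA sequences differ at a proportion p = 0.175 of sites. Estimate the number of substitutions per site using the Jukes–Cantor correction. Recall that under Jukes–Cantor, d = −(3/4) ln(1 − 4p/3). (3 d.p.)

d = −(3/4) ln(1 − 4p/3) = −0.75 ln(1 − 0.233333) = −0.75 ln(0.766667)
  = −0.75 × (-0.265703) = 0.199277 substitutions/site.

0.199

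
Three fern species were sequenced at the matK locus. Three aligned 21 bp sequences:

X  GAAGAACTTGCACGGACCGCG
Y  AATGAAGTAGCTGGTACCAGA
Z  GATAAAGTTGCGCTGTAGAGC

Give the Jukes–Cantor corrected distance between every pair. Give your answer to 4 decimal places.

d(X,Y) = 0.7557, d(X,Z) = 0.8990, d(Y,Z) = 0.8990

X–Y: 10/21 sites differ → p ≈ 0.47619, d = −0.75 ln(1 − 0.63492) = 0.755729 ≈ 0.7557.
X–Z: 11/21 sites differ → p ≈ 0.52381, d = −0.75 ln(1 − 0.698413) = 0.899023 ≈ 0.8990.
Y–Z: 11/21 sites differ → p ≈ 0.52381, d = −0.75 ln(1 − 0.698413) = 0.899023 ≈ 0.8990.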